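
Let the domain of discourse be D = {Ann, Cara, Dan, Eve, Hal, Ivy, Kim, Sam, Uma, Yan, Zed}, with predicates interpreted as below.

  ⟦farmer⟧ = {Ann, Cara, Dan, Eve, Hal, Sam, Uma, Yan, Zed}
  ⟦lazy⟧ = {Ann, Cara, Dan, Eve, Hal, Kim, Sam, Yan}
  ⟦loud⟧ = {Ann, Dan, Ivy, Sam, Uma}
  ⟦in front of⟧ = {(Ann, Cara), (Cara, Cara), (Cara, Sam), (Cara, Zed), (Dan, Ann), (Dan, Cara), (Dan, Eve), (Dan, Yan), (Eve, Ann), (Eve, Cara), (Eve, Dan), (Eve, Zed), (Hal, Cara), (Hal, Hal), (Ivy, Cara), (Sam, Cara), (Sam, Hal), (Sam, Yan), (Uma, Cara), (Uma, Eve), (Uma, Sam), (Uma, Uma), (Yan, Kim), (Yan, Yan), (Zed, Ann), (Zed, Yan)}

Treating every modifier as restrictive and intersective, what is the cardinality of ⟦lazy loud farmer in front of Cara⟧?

⟦in front of Cara⟧ = {x : ⟨x, Cara⟩ ∈ ⟦in front of⟧} = {Ann, Cara, Dan, Eve, Hal, Ivy, Sam, Uma}
⟦farmer⟧ = {Ann, Cara, Dan, Eve, Hal, Sam, Uma, Yan, Zed}
… ∩ ⟦in front of Cara⟧ = {Ann, Cara, Dan, Eve, Hal, Sam, Uma, Yan, Zed} ∩ {Ann, Cara, Dan, Eve, Hal, Ivy, Sam, Uma} = {Ann, Cara, Dan, Eve, Hal, Sam, Uma}
… ∩ ⟦lazy⟧ = {Ann, Cara, Dan, Eve, Hal, Sam, Uma} ∩ {Ann, Cara, Dan, Eve, Hal, Kim, Sam, Yan} = {Ann, Cara, Dan, Eve, Hal, Sam}
… ∩ ⟦loud⟧ = {Ann, Cara, Dan, Eve, Hal, Sam} ∩ {Ann, Dan, Ivy, Sam, Uma} = {Ann, Dan, Sam}
⟦lazy loud farmer in front of Cara⟧ = {Ann, Dan, Sam}, so the cardinality is 3.

3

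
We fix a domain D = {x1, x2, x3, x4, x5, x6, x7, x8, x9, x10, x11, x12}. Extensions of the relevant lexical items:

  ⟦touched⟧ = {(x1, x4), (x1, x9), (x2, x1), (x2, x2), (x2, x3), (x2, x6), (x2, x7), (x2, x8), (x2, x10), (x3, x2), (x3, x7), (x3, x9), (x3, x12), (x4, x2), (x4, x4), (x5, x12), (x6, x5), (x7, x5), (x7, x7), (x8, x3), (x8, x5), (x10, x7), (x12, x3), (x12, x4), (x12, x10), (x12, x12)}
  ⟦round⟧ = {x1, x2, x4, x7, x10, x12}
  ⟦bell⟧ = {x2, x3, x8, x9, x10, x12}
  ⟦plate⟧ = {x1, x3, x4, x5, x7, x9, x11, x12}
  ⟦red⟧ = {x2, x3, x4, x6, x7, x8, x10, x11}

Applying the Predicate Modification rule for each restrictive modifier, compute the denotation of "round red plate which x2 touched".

{x7}

⟦which x2 touched⟧ = {x : ⟨x2, x⟩ ∈ ⟦touched⟧} = {x1, x2, x3, x6, x7, x8, x10}
⟦plate⟧ = {x1, x3, x4, x5, x7, x9, x11, x12}
… ∩ ⟦which x2 touched⟧ = {x1, x3, x4, x5, x7, x9, x11, x12} ∩ {x1, x2, x3, x6, x7, x8, x10} = {x1, x3, x7}
… ∩ ⟦round⟧ = {x1, x3, x7} ∩ {x1, x2, x4, x7, x10, x12} = {x1, x7}
… ∩ ⟦red⟧ = {x1, x7} ∩ {x2, x3, x4, x6, x7, x8, x10, x11} = {x7}
So ⟦round red plate which x2 touched⟧ = {x7}.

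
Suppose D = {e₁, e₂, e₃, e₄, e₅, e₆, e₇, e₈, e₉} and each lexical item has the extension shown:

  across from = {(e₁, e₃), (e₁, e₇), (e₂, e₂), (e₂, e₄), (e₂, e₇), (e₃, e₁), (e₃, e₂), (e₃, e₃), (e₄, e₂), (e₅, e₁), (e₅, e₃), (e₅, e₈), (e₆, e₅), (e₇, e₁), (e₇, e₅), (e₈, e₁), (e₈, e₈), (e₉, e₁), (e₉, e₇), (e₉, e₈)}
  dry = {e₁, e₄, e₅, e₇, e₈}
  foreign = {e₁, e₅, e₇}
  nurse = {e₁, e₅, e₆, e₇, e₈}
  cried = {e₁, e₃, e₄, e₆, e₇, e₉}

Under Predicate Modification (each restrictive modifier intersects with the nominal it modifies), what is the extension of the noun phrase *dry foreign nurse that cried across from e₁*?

{e₇}

⟦that cried⟧ = ⟦cried⟧ = {e₁, e₃, e₄, e₆, e₇, e₉}
⟦across from e₁⟧ = {x : ⟨x, e₁⟩ ∈ ⟦across from⟧} = {e₃, e₅, e₇, e₈, e₉}
⟦nurse⟧ = {e₁, e₅, e₆, e₇, e₈}
… ∩ ⟦that cried⟧ = {e₁, e₅, e₆, e₇, e₈} ∩ {e₁, e₃, e₄, e₆, e₇, e₉} = {e₁, e₆, e₇}
… ∩ ⟦across from e₁⟧ = {e₁, e₆, e₇} ∩ {e₃, e₅, e₇, e₈, e₉} = {e₇}
… ∩ ⟦dry⟧ = {e₇} ∩ {e₁, e₄, e₅, e₇, e₈} = {e₇}
… ∩ ⟦foreign⟧ = {e₇} ∩ {e₁, e₅, e₇} = {e₇}
So ⟦dry foreign nurse that cried across from e₁⟧ = {e₇}.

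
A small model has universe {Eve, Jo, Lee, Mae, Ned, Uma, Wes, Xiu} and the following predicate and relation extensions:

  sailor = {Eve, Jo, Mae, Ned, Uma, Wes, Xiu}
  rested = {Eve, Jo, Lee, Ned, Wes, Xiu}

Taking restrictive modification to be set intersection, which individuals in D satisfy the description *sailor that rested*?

⟦that rested⟧ = ⟦rested⟧ = {Eve, Jo, Lee, Ned, Wes, Xiu}
⟦sailor⟧ = {Eve, Jo, Mae, Ned, Uma, Wes, Xiu}
… ∩ ⟦that rested⟧ = {Eve, Jo, Mae, Ned, Uma, Wes, Xiu} ∩ {Eve, Jo, Lee, Ned, Wes, Xiu} = {Eve, Jo, Ned, Wes, Xiu}
So ⟦sailor that rested⟧ = {Eve, Jo, Ned, Wes, Xiu}.

{Eve, Jo, Ned, Wes, Xiu}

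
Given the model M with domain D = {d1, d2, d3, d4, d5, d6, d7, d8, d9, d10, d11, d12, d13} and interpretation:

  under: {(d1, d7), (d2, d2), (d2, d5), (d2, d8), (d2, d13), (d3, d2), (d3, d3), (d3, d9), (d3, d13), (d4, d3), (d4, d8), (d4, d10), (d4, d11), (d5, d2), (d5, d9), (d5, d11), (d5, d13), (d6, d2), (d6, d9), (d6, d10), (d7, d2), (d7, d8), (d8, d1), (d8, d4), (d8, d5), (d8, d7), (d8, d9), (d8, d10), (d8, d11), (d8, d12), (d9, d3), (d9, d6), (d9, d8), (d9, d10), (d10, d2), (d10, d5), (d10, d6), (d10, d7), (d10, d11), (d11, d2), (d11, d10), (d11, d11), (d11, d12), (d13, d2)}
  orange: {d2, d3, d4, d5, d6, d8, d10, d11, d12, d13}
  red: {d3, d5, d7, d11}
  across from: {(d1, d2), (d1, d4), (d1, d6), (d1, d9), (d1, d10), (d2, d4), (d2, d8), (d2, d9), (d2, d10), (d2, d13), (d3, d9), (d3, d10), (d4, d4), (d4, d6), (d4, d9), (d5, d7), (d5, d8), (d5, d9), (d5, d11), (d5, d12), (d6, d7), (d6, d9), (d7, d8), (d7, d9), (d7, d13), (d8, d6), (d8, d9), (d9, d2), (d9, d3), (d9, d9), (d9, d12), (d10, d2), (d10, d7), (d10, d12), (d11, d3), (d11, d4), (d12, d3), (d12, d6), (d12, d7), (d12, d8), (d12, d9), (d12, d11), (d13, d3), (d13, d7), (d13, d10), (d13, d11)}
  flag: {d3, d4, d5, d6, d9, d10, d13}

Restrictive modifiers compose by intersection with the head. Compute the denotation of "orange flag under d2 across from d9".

{d3, d5, d6}

⟦under d2⟧ = {x : ⟨x, d2⟩ ∈ ⟦under⟧} = {d2, d3, d5, d6, d7, d10, d11, d13}
⟦across from d9⟧ = {x : ⟨x, d9⟩ ∈ ⟦across from⟧} = {d1, d2, d3, d4, d5, d6, d7, d8, d9, d12}
⟦flag⟧ = {d3, d4, d5, d6, d9, d10, d13}
… ∩ ⟦under d2⟧ = {d3, d4, d5, d6, d9, d10, d13} ∩ {d2, d3, d5, d6, d7, d10, d11, d13} = {d3, d5, d6, d10, d13}
… ∩ ⟦across from d9⟧ = {d3, d5, d6, d10, d13} ∩ {d1, d2, d3, d4, d5, d6, d7, d8, d9, d12} = {d3, d5, d6}
… ∩ ⟦orange⟧ = {d3, d5, d6} ∩ {d2, d3, d4, d5, d6, d8, d10, d11, d12, d13} = {d3, d5, d6}
So ⟦orange flag under d2 across from d9⟧ = {d3, d5, d6}.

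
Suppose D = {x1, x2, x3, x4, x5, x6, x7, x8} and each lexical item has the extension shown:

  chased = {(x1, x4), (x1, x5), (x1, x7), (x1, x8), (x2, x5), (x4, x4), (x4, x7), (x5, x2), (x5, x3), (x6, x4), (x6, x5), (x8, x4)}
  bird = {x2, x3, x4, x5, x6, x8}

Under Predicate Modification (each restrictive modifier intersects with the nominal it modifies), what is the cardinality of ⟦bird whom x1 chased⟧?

3

⟦whom x1 chased⟧ = {x : ⟨x1, x⟩ ∈ ⟦chased⟧} = {x4, x5, x7, x8}
⟦bird⟧ = {x2, x3, x4, x5, x6, x8}
… ∩ ⟦whom x1 chased⟧ = {x2, x3, x4, x5, x6, x8} ∩ {x4, x5, x7, x8} = {x4, x5, x8}
⟦bird whom x1 chased⟧ = {x4, x5, x8}, so the cardinality is 3.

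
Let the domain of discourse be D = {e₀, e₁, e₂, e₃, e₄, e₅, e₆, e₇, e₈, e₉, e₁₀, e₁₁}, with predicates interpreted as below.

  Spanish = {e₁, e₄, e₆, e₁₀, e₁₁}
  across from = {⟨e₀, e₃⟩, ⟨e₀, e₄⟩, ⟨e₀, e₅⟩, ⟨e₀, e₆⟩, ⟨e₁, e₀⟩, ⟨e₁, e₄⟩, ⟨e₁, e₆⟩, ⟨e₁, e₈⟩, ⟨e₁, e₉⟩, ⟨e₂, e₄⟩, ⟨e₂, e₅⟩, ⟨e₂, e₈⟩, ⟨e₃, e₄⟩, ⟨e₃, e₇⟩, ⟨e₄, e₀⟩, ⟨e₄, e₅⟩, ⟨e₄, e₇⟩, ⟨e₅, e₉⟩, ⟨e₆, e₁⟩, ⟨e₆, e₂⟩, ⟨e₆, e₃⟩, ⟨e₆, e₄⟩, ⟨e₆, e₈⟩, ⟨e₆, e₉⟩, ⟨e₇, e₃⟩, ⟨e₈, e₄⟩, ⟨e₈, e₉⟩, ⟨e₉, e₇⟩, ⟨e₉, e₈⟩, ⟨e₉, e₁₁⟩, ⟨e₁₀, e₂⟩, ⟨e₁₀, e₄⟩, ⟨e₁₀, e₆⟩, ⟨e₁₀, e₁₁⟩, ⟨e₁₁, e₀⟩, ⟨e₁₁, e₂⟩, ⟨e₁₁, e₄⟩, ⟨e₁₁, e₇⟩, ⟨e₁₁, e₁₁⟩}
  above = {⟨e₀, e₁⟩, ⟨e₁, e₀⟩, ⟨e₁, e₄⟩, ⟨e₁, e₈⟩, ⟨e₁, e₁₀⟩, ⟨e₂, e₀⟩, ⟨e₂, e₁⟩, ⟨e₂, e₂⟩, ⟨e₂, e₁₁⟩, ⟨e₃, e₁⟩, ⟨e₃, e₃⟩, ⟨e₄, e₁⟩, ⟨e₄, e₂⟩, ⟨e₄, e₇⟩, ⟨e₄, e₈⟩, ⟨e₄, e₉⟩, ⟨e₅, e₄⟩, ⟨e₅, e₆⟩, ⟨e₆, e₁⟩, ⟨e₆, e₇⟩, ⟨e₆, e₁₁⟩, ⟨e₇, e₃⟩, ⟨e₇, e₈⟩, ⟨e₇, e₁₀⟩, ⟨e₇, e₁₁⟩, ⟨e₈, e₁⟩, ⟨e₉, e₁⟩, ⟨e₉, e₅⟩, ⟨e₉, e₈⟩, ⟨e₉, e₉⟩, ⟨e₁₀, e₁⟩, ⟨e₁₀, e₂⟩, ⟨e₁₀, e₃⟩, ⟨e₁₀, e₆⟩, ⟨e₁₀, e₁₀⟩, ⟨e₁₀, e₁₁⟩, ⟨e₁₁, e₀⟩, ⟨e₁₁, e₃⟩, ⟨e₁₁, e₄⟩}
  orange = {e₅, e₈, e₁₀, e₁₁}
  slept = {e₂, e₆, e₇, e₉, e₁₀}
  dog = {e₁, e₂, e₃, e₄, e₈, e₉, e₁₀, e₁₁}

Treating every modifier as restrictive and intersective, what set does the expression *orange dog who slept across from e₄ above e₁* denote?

{e₁₀}

⟦who slept⟧ = ⟦slept⟧ = {e₂, e₆, e₇, e₉, e₁₀}
⟦across from e₄⟧ = {x : ⟨x, e₄⟩ ∈ ⟦across from⟧} = {e₀, e₁, e₂, e₃, e₆, e₈, e₁₀, e₁₁}
⟦above e₁⟧ = {x : ⟨x, e₁⟩ ∈ ⟦above⟧} = {e₀, e₂, e₃, e₄, e₆, e₈, e₉, e₁₀}
⟦dog⟧ = {e₁, e₂, e₃, e₄, e₈, e₉, e₁₀, e₁₁}
… ∩ ⟦who slept⟧ = {e₁, e₂, e₃, e₄, e₈, e₉, e₁₀, e₁₁} ∩ {e₂, e₆, e₇, e₉, e₁₀} = {e₂, e₉, e₁₀}
… ∩ ⟦across from e₄⟧ = {e₂, e₉, e₁₀} ∩ {e₀, e₁, e₂, e₃, e₆, e₈, e₁₀, e₁₁} = {e₂, e₁₀}
… ∩ ⟦above e₁⟧ = {e₂, e₁₀} ∩ {e₀, e₂, e₃, e₄, e₆, e₈, e₉, e₁₀} = {e₂, e₁₀}
… ∩ ⟦orange⟧ = {e₂, e₁₀} ∩ {e₅, e₈, e₁₀, e₁₁} = {e₁₀}
So ⟦orange dog who slept across from e₄ above e₁⟧ = {e₁₀}.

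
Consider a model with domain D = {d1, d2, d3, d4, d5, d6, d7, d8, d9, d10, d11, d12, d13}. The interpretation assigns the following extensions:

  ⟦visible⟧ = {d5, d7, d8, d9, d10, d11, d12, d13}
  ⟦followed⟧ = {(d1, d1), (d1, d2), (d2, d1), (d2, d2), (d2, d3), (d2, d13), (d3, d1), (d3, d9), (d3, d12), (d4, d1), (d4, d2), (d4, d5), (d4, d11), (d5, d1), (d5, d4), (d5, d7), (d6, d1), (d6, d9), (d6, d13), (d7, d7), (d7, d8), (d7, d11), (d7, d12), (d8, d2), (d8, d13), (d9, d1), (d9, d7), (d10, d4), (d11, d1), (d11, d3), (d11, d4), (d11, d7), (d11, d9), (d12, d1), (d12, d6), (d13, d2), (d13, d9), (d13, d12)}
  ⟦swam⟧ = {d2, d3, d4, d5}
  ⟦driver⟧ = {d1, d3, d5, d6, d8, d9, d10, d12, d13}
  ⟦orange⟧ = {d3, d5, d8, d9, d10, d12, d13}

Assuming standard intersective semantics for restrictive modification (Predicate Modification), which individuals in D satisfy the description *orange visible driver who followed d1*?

⟦who followed d1⟧ = {x : ⟨x, d1⟩ ∈ ⟦followed⟧} = {d1, d2, d3, d4, d5, d6, d9, d11, d12}
⟦driver⟧ = {d1, d3, d5, d6, d8, d9, d10, d12, d13}
… ∩ ⟦who followed d1⟧ = {d1, d3, d5, d6, d8, d9, d10, d12, d13} ∩ {d1, d2, d3, d4, d5, d6, d9, d11, d12} = {d1, d3, d5, d6, d9, d12}
… ∩ ⟦orange⟧ = {d1, d3, d5, d6, d9, d12} ∩ {d3, d5, d8, d9, d10, d12, d13} = {d3, d5, d9, d12}
… ∩ ⟦visible⟧ = {d3, d5, d9, d12} ∩ {d5, d7, d8, d9, d10, d11, d12, d13} = {d5, d9, d12}
So ⟦orange visible driver who followed d1⟧ = {d5, d9, d12}.

{d5, d9, d12}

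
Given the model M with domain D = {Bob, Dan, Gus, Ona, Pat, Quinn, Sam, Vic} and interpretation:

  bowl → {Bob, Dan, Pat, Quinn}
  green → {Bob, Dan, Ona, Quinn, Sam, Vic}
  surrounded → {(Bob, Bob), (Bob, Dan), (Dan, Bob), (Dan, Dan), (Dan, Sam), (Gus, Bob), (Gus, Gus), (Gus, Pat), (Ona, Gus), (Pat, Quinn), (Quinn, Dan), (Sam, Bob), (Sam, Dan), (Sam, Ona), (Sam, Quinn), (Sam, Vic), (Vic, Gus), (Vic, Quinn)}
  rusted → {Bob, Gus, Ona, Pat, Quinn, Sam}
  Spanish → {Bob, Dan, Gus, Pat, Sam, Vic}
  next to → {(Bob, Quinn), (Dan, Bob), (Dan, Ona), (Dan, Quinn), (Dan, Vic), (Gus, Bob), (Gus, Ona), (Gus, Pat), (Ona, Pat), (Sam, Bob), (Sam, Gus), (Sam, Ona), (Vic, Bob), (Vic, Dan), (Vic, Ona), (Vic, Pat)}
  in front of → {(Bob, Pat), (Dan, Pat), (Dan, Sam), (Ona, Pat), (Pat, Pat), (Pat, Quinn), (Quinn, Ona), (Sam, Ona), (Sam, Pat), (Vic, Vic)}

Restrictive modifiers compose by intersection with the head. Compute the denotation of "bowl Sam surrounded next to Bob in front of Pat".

⟦Sam surrounded⟧ = {x : ⟨Sam, x⟩ ∈ ⟦surrounded⟧} = {Bob, Dan, Ona, Quinn, Vic}
⟦next to Bob⟧ = {x : ⟨x, Bob⟩ ∈ ⟦next to⟧} = {Dan, Gus, Sam, Vic}
⟦in front of Pat⟧ = {x : ⟨x, Pat⟩ ∈ ⟦in front of⟧} = {Bob, Dan, Ona, Pat, Sam}
⟦bowl⟧ = {Bob, Dan, Pat, Quinn}
… ∩ ⟦Sam surrounded⟧ = {Bob, Dan, Pat, Quinn} ∩ {Bob, Dan, Ona, Quinn, Vic} = {Bob, Dan, Quinn}
… ∩ ⟦next to Bob⟧ = {Bob, Dan, Quinn} ∩ {Dan, Gus, Sam, Vic} = {Dan}
… ∩ ⟦in front of Pat⟧ = {Dan} ∩ {Bob, Dan, Ona, Pat, Sam} = {Dan}
So ⟦bowl Sam surrounded next to Bob in front of Pat⟧ = {Dan}.

{Dan}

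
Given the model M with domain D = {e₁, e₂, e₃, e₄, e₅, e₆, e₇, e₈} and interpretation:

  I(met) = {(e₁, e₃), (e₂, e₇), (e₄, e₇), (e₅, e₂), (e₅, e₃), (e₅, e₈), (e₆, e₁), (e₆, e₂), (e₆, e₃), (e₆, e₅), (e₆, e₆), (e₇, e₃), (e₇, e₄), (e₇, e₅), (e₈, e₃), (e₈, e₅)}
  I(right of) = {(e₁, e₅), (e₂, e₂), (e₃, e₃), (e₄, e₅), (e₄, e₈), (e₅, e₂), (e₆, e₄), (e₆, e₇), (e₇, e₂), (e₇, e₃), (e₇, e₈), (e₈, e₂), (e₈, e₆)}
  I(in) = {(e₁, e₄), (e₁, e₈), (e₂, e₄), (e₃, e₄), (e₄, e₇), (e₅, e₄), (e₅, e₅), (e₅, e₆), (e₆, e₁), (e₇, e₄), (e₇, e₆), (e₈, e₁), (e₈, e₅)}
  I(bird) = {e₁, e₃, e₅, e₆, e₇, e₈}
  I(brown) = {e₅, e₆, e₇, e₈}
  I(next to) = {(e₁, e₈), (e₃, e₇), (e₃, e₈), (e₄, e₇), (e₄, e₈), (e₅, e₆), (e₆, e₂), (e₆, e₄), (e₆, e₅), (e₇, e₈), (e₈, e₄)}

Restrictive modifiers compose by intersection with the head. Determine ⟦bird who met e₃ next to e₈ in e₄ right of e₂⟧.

{e₇}

⟦who met e₃⟧ = {x : ⟨x, e₃⟩ ∈ ⟦met⟧} = {e₁, e₅, e₆, e₇, e₈}
⟦next to e₈⟧ = {x : ⟨x, e₈⟩ ∈ ⟦next to⟧} = {e₁, e₃, e₄, e₇}
⟦in e₄⟧ = {x : ⟨x, e₄⟩ ∈ ⟦in⟧} = {e₁, e₂, e₃, e₅, e₇}
⟦right of e₂⟧ = {x : ⟨x, e₂⟩ ∈ ⟦right of⟧} = {e₂, e₅, e₇, e₈}
⟦bird⟧ = {e₁, e₃, e₅, e₆, e₇, e₈}
… ∩ ⟦who met e₃⟧ = {e₁, e₃, e₅, e₆, e₇, e₈} ∩ {e₁, e₅, e₆, e₇, e₈} = {e₁, e₅, e₆, e₇, e₈}
… ∩ ⟦next to e₈⟧ = {e₁, e₅, e₆, e₇, e₈} ∩ {e₁, e₃, e₄, e₇} = {e₁, e₇}
… ∩ ⟦in e₄⟧ = {e₁, e₇} ∩ {e₁, e₂, e₃, e₅, e₇} = {e₁, e₇}
… ∩ ⟦right of e₂⟧ = {e₁, e₇} ∩ {e₂, e₅, e₇, e₈} = {e₇}
So ⟦bird who met e₃ next to e₈ in e₄ right of e₂⟧ = {e₇}.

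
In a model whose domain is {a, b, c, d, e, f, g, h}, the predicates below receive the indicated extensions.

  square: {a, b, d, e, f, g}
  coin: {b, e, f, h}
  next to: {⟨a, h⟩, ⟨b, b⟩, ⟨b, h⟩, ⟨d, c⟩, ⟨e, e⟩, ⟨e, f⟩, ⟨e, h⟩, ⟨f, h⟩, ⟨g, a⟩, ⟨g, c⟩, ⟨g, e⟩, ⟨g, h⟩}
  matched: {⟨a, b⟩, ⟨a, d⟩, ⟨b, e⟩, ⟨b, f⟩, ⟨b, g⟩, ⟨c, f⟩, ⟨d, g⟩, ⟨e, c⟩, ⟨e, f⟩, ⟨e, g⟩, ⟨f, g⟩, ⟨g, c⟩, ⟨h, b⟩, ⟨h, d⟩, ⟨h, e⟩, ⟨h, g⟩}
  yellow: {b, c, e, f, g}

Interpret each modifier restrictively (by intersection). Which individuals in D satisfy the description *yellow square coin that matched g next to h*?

{b, e, f}

⟦that matched g⟧ = {x : ⟨x, g⟩ ∈ ⟦matched⟧} = {b, d, e, f, h}
⟦next to h⟧ = {x : ⟨x, h⟩ ∈ ⟦next to⟧} = {a, b, e, f, g}
⟦coin⟧ = {b, e, f, h}
… ∩ ⟦that matched g⟧ = {b, e, f, h} ∩ {b, d, e, f, h} = {b, e, f, h}
… ∩ ⟦next to h⟧ = {b, e, f, h} ∩ {a, b, e, f, g} = {b, e, f}
… ∩ ⟦yellow⟧ = {b, e, f} ∩ {b, c, e, f, g} = {b, e, f}
… ∩ ⟦square⟧ = {b, e, f} ∩ {a, b, d, e, f, g} = {b, e, f}
So ⟦yellow square coin that matched g next to h⟧ = {b, e, f}.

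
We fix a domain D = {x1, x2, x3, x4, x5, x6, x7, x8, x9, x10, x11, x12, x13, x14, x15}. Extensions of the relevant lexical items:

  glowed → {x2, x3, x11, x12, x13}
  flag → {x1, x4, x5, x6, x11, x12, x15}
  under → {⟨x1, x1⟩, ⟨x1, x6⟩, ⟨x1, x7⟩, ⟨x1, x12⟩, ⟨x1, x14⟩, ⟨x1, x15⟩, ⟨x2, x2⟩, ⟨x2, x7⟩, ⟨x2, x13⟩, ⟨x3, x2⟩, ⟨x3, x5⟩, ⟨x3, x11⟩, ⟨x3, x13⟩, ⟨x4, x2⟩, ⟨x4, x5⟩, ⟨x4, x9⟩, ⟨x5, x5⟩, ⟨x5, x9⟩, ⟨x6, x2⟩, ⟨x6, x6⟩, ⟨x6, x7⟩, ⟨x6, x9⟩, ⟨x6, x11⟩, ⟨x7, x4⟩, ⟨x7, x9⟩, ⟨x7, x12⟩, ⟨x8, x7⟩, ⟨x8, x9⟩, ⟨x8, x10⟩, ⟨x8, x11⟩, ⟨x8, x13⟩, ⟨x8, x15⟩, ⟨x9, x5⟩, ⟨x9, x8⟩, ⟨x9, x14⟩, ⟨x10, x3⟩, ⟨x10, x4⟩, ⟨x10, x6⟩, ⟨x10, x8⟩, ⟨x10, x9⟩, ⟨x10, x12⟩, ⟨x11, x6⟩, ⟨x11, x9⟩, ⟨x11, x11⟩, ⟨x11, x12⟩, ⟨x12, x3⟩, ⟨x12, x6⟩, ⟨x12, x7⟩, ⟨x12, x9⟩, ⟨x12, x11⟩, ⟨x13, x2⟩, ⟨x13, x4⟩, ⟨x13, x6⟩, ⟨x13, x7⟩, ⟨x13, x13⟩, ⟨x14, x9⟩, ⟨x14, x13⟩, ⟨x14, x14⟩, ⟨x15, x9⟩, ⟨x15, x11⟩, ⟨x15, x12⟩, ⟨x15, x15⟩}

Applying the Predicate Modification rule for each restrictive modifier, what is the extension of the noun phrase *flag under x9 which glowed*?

{x11, x12}

⟦under x9⟧ = {x : ⟨x, x9⟩ ∈ ⟦under⟧} = {x4, x5, x6, x7, x8, x10, x11, x12, x14, x15}
⟦which glowed⟧ = ⟦glowed⟧ = {x2, x3, x11, x12, x13}
⟦flag⟧ = {x1, x4, x5, x6, x11, x12, x15}
… ∩ ⟦under x9⟧ = {x1, x4, x5, x6, x11, x12, x15} ∩ {x4, x5, x6, x7, x8, x10, x11, x12, x14, x15} = {x4, x5, x6, x11, x12, x15}
… ∩ ⟦which glowed⟧ = {x4, x5, x6, x11, x12, x15} ∩ {x2, x3, x11, x12, x13} = {x11, x12}
So ⟦flag under x9 which glowed⟧ = {x11, x12}.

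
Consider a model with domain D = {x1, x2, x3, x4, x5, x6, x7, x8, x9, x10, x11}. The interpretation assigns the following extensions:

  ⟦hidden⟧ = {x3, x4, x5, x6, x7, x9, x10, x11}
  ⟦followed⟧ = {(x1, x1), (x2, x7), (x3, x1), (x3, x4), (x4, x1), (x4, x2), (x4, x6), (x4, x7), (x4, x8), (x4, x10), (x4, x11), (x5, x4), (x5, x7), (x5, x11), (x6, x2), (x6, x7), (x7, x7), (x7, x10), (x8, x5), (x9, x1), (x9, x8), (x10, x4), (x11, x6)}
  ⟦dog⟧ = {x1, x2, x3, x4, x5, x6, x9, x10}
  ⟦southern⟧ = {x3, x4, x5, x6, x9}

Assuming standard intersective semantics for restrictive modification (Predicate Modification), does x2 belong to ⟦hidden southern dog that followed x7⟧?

no

⟦that followed x7⟧ = {x : ⟨x, x7⟩ ∈ ⟦followed⟧} = {x2, x4, x5, x6, x7}
⟦dog⟧ = {x1, x2, x3, x4, x5, x6, x9, x10}
… ∩ ⟦that followed x7⟧ = {x1, x2, x3, x4, x5, x6, x9, x10} ∩ {x2, x4, x5, x6, x7} = {x2, x4, x5, x6}
… ∩ ⟦hidden⟧ = {x2, x4, x5, x6} ∩ {x3, x4, x5, x6, x7, x9, x10, x11} = {x4, x5, x6}
… ∩ ⟦southern⟧ = {x4, x5, x6} ∩ {x3, x4, x5, x6, x9} = {x4, x5, x6}
⟦hidden southern dog that followed x7⟧ = {x4, x5, x6}; x2 ∉ this set.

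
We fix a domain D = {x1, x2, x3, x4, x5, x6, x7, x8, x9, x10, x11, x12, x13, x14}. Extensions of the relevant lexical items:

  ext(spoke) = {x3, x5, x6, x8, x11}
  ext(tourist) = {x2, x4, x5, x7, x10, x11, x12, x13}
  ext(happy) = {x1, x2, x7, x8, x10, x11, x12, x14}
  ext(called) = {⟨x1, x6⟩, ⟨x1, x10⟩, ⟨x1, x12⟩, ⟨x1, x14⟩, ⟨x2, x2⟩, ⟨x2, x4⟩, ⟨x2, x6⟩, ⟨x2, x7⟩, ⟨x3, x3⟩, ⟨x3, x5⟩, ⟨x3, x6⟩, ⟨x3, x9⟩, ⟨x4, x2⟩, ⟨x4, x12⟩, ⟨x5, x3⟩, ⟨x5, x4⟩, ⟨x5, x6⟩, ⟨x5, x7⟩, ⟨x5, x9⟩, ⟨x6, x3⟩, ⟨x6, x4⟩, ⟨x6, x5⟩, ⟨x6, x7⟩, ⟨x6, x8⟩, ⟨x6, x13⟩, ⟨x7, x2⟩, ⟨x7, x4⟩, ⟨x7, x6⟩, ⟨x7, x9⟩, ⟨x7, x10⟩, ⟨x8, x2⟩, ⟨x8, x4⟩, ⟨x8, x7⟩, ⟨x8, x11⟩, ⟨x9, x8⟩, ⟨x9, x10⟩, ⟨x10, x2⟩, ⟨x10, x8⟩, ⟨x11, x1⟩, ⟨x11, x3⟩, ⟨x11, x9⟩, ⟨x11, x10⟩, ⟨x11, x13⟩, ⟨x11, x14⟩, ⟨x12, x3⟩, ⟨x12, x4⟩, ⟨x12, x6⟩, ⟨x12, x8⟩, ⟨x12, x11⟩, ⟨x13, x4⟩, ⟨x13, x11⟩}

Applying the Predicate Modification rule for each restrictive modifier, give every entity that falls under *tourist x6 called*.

{x4, x5, x7, x13}

⟦x6 called⟧ = {x : ⟨x6, x⟩ ∈ ⟦called⟧} = {x3, x4, x5, x7, x8, x13}
⟦tourist⟧ = {x2, x4, x5, x7, x10, x11, x12, x13}
… ∩ ⟦x6 called⟧ = {x2, x4, x5, x7, x10, x11, x12, x13} ∩ {x3, x4, x5, x7, x8, x13} = {x4, x5, x7, x13}
So ⟦tourist x6 called⟧ = {x4, x5, x7, x13}.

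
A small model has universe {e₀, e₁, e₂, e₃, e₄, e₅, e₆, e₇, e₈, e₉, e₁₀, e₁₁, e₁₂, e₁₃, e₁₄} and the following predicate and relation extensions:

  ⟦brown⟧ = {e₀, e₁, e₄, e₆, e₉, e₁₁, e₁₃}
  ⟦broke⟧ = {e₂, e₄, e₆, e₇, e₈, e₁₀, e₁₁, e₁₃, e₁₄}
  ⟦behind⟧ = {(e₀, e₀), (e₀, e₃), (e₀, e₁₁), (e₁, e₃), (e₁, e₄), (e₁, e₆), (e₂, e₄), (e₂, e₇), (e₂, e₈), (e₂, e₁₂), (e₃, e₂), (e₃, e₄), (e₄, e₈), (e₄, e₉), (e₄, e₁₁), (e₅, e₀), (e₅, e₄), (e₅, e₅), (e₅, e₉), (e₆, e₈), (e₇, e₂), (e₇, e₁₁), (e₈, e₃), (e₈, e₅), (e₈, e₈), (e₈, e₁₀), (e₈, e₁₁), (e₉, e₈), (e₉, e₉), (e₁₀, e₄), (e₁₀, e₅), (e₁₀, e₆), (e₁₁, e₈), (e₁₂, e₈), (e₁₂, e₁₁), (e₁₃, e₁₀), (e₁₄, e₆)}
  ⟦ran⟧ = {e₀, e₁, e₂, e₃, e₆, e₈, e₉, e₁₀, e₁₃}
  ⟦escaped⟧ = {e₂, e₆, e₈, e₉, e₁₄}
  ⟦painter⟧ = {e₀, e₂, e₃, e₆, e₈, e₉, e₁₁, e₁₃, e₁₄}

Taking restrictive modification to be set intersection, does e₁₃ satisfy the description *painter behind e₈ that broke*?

⟦behind e₈⟧ = {x : ⟨x, e₈⟩ ∈ ⟦behind⟧} = {e₂, e₄, e₆, e₈, e₉, e₁₁, e₁₂}
⟦that broke⟧ = ⟦broke⟧ = {e₂, e₄, e₆, e₇, e₈, e₁₀, e₁₁, e₁₃, e₁₄}
⟦painter⟧ = {e₀, e₂, e₃, e₆, e₈, e₉, e₁₁, e₁₃, e₁₄}
… ∩ ⟦behind e₈⟧ = {e₀, e₂, e₃, e₆, e₈, e₉, e₁₁, e₁₃, e₁₄} ∩ {e₂, e₄, e₆, e₈, e₉, e₁₁, e₁₂} = {e₂, e₆, e₈, e₉, e₁₁}
… ∩ ⟦that broke⟧ = {e₂, e₆, e₈, e₉, e₁₁} ∩ {e₂, e₄, e₆, e₇, e₈, e₁₀, e₁₁, e₁₃, e₁₄} = {e₂, e₆, e₈, e₁₁}
⟦painter behind e₈ that broke⟧ = {e₂, e₆, e₈, e₁₁}; e₁₃ ∉ this set.

no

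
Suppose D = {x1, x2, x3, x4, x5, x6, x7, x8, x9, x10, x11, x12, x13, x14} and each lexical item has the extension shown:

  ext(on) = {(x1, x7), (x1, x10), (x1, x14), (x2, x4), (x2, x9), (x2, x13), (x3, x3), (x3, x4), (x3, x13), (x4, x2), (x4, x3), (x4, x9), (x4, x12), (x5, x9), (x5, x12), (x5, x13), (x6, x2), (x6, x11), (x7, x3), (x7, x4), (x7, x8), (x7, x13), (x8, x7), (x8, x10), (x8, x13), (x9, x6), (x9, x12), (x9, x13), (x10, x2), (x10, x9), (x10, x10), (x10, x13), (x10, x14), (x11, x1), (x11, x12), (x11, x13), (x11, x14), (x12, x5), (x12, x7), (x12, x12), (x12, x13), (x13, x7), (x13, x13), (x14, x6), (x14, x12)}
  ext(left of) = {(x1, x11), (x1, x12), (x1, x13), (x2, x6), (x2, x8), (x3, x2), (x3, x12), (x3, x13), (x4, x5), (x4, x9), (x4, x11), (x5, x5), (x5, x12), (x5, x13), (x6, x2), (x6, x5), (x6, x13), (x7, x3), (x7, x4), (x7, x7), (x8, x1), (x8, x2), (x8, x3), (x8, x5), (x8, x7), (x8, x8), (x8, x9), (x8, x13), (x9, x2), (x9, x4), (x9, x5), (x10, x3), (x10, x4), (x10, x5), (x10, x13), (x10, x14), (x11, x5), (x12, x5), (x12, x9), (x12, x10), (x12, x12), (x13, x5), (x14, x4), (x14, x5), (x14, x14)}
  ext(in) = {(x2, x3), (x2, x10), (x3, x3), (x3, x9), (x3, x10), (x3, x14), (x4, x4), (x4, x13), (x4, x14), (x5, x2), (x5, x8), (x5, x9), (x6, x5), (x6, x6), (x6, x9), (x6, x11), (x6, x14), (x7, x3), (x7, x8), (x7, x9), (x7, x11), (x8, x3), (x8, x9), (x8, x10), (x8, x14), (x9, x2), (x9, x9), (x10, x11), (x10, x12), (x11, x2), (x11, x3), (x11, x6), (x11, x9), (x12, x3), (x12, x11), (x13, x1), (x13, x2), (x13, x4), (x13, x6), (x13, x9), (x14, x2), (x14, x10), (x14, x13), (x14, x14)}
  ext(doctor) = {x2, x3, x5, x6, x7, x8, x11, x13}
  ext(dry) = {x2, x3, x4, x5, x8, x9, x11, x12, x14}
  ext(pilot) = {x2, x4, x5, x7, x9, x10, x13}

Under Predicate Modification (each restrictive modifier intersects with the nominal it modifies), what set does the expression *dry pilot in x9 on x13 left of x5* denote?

⟦in x9⟧ = {x : ⟨x, x9⟩ ∈ ⟦in⟧} = {x3, x5, x6, x7, x8, x9, x11, x13}
⟦on x13⟧ = {x : ⟨x, x13⟩ ∈ ⟦on⟧} = {x2, x3, x5, x7, x8, x9, x10, x11, x12, x13}
⟦left of x5⟧ = {x : ⟨x, x5⟩ ∈ ⟦left of⟧} = {x4, x5, x6, x8, x9, x10, x11, x12, x13, x14}
⟦pilot⟧ = {x2, x4, x5, x7, x9, x10, x13}
… ∩ ⟦in x9⟧ = {x2, x4, x5, x7, x9, x10, x13} ∩ {x3, x5, x6, x7, x8, x9, x11, x13} = {x5, x7, x9, x13}
… ∩ ⟦on x13⟧ = {x5, x7, x9, x13} ∩ {x2, x3, x5, x7, x8, x9, x10, x11, x12, x13} = {x5, x7, x9, x13}
… ∩ ⟦left of x5⟧ = {x5, x7, x9, x13} ∩ {x4, x5, x6, x8, x9, x10, x11, x12, x13, x14} = {x5, x9, x13}
… ∩ ⟦dry⟧ = {x5, x9, x13} ∩ {x2, x3, x4, x5, x8, x9, x11, x12, x14} = {x5, x9}
So ⟦dry pilot in x9 on x13 left of x5⟧ = {x5, x9}.

{x5, x9}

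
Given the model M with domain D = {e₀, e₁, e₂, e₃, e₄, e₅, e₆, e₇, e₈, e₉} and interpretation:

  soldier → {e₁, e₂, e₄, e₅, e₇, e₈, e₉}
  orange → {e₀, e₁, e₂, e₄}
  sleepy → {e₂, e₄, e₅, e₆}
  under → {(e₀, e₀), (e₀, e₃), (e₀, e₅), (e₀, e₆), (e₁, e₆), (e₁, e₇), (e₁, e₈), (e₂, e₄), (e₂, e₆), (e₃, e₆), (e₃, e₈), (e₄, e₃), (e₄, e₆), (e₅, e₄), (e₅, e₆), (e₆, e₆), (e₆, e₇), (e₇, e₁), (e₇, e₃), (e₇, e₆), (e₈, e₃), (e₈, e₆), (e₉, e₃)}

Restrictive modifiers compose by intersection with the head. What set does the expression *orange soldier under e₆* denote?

⟦under e₆⟧ = {x : ⟨x, e₆⟩ ∈ ⟦under⟧} = {e₀, e₁, e₂, e₃, e₄, e₅, e₆, e₇, e₈}
⟦soldier⟧ = {e₁, e₂, e₄, e₅, e₇, e₈, e₉}
… ∩ ⟦under e₆⟧ = {e₁, e₂, e₄, e₅, e₇, e₈, e₉} ∩ {e₀, e₁, e₂, e₃, e₄, e₅, e₆, e₇, e₈} = {e₁, e₂, e₄, e₅, e₇, e₈}
… ∩ ⟦orange⟧ = {e₁, e₂, e₄, e₅, e₇, e₈} ∩ {e₀, e₁, e₂, e₄} = {e₁, e₂, e₄}
So ⟦orange soldier under e₆⟧ = {e₁, e₂, e₄}.

{e₁, e₂, e₄}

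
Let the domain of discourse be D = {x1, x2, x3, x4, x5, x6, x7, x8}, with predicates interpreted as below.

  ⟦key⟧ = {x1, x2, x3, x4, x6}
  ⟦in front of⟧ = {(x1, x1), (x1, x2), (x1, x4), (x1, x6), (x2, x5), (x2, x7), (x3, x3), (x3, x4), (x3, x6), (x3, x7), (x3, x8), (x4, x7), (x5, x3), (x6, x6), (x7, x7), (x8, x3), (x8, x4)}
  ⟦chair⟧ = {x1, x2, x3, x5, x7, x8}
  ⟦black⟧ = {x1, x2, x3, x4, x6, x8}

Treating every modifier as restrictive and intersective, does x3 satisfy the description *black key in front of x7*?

⟦in front of x7⟧ = {x : ⟨x, x7⟩ ∈ ⟦in front of⟧} = {x2, x3, x4, x7}
⟦key⟧ = {x1, x2, x3, x4, x6}
… ∩ ⟦in front of x7⟧ = {x1, x2, x3, x4, x6} ∩ {x2, x3, x4, x7} = {x2, x3, x4}
… ∩ ⟦black⟧ = {x2, x3, x4} ∩ {x1, x2, x3, x4, x6, x8} = {x2, x3, x4}
⟦black key in front of x7⟧ = {x2, x3, x4}; x3 ∈ this set.

yes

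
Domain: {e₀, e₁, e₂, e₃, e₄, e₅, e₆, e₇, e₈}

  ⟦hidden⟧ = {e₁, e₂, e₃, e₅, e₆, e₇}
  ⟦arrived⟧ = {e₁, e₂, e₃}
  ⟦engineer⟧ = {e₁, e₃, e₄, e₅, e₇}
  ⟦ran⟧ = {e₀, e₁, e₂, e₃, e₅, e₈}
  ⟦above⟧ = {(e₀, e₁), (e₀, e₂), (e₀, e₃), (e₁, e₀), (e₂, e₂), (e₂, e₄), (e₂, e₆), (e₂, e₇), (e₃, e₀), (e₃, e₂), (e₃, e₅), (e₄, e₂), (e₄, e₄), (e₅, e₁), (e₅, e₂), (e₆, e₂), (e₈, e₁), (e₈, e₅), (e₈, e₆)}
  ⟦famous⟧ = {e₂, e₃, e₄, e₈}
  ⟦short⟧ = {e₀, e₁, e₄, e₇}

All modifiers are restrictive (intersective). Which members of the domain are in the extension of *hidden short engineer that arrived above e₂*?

{}

⟦that arrived⟧ = ⟦arrived⟧ = {e₁, e₂, e₃}
⟦above e₂⟧ = {x : ⟨x, e₂⟩ ∈ ⟦above⟧} = {e₀, e₂, e₃, e₄, e₅, e₆}
⟦engineer⟧ = {e₁, e₃, e₄, e₅, e₇}
… ∩ ⟦that arrived⟧ = {e₁, e₃, e₄, e₅, e₇} ∩ {e₁, e₂, e₃} = {e₁, e₃}
… ∩ ⟦above e₂⟧ = {e₁, e₃} ∩ {e₀, e₂, e₃, e₄, e₅, e₆} = {e₃}
… ∩ ⟦hidden⟧ = {e₃} ∩ {e₁, e₂, e₃, e₅, e₆, e₇} = {e₃}
… ∩ ⟦short⟧ = {e₃} ∩ {e₀, e₁, e₄, e₇} = ∅
So ⟦hidden short engineer that arrived above e₂⟧ = {}.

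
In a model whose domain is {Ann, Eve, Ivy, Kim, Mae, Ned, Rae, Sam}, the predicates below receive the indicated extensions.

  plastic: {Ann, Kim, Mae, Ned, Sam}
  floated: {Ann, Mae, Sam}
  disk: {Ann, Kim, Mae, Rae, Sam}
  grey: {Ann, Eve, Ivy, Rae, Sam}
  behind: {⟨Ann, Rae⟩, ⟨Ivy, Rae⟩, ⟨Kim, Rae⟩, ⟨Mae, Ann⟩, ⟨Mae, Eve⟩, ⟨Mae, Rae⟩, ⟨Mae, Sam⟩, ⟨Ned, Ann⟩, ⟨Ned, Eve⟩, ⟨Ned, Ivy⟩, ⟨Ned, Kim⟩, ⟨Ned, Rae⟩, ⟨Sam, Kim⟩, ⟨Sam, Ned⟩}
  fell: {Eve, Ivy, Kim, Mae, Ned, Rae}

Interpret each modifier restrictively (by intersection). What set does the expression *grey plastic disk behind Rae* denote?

⟦behind Rae⟧ = {x : ⟨x, Rae⟩ ∈ ⟦behind⟧} = {Ann, Ivy, Kim, Mae, Ned}
⟦disk⟧ = {Ann, Kim, Mae, Rae, Sam}
… ∩ ⟦behind Rae⟧ = {Ann, Kim, Mae, Rae, Sam} ∩ {Ann, Ivy, Kim, Mae, Ned} = {Ann, Kim, Mae}
… ∩ ⟦grey⟧ = {Ann, Kim, Mae} ∩ {Ann, Eve, Ivy, Rae, Sam} = {Ann}
… ∩ ⟦plastic⟧ = {Ann} ∩ {Ann, Kim, Mae, Ned, Sam} = {Ann}
So ⟦grey plastic disk behind Rae⟧ = {Ann}.

{Ann}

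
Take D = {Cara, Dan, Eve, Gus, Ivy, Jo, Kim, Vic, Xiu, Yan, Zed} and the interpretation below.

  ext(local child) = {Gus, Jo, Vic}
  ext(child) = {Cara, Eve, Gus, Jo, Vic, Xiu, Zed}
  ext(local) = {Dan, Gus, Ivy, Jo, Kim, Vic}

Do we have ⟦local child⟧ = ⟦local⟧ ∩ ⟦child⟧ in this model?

⟦local⟧ ∩ ⟦child⟧ = {Dan, Gus, Ivy, Jo, Kim, Vic} ∩ {Cara, Eve, Gus, Jo, Vic, Xiu, Zed} = {Gus, Jo, Vic}
Observed ⟦local child⟧ = {Gus, Jo, Vic}.
These coincide, so the modifier is intersective here.

yes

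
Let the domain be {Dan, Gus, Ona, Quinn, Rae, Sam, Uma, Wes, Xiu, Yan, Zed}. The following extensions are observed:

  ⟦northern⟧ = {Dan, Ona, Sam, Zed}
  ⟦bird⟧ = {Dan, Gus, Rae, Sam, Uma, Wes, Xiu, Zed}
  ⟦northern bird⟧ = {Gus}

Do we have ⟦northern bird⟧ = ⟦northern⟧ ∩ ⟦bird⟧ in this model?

no

⟦northern⟧ ∩ ⟦bird⟧ = {Dan, Ona, Sam, Zed} ∩ {Dan, Gus, Rae, Sam, Uma, Wes, Xiu, Zed} = {Dan, Sam, Zed}
Observed ⟦northern bird⟧ = {Gus}.
These differ, so the modifier is not intersective in this model.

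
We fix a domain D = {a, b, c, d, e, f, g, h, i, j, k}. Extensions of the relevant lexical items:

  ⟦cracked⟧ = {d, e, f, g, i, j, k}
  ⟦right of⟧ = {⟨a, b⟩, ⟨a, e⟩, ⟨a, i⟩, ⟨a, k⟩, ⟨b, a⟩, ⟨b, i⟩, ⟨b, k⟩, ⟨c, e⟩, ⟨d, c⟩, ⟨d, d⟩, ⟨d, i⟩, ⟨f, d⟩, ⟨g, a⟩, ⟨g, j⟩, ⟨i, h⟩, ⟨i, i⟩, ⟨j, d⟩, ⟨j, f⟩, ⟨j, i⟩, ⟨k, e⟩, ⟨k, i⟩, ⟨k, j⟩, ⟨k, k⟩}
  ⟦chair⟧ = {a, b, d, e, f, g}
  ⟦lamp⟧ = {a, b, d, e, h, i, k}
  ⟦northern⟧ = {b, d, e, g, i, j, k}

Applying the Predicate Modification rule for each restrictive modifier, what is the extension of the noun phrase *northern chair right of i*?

⟦right of i⟧ = {x : ⟨x, i⟩ ∈ ⟦right of⟧} = {a, b, d, i, j, k}
⟦chair⟧ = {a, b, d, e, f, g}
… ∩ ⟦right of i⟧ = {a, b, d, e, f, g} ∩ {a, b, d, i, j, k} = {a, b, d}
… ∩ ⟦northern⟧ = {a, b, d} ∩ {b, d, e, g, i, j, k} = {b, d}
So ⟦northern chair right of i⟧ = {b, d}.

{b, d}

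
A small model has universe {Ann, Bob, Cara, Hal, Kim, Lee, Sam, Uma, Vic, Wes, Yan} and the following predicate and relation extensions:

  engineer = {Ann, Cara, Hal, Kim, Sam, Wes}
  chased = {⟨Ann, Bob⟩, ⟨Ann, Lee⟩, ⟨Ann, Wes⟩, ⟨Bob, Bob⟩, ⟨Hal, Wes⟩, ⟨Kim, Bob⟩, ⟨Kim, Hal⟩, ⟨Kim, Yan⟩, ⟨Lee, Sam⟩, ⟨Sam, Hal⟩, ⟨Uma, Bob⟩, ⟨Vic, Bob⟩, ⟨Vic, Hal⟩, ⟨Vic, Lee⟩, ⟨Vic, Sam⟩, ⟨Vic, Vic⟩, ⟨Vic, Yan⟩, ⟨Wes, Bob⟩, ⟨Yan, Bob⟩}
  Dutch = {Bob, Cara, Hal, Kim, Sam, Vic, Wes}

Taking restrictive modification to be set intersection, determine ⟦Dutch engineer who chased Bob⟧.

⟦who chased Bob⟧ = {x : ⟨x, Bob⟩ ∈ ⟦chased⟧} = {Ann, Bob, Kim, Uma, Vic, Wes, Yan}
⟦engineer⟧ = {Ann, Cara, Hal, Kim, Sam, Wes}
… ∩ ⟦who chased Bob⟧ = {Ann, Cara, Hal, Kim, Sam, Wes} ∩ {Ann, Bob, Kim, Uma, Vic, Wes, Yan} = {Ann, Kim, Wes}
… ∩ ⟦Dutch⟧ = {Ann, Kim, Wes} ∩ {Bob, Cara, Hal, Kim, Sam, Vic, Wes} = {Kim, Wes}
So ⟦Dutch engineer who chased Bob⟧ = {Kim, Wes}.

{Kim, Wes}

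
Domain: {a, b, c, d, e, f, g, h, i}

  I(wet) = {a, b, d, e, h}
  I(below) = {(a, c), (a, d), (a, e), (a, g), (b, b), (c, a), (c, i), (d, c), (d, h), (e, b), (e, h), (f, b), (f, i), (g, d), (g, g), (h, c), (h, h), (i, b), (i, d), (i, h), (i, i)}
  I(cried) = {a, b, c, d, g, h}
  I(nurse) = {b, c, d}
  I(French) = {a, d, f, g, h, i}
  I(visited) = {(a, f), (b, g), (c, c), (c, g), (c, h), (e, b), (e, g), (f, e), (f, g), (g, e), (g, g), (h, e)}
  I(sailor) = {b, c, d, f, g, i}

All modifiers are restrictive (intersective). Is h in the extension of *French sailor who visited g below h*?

no

⟦who visited g⟧ = {x : ⟨x, g⟩ ∈ ⟦visited⟧} = {b, c, e, f, g}
⟦below h⟧ = {x : ⟨x, h⟩ ∈ ⟦below⟧} = {d, e, h, i}
⟦sailor⟧ = {b, c, d, f, g, i}
… ∩ ⟦who visited g⟧ = {b, c, d, f, g, i} ∩ {b, c, e, f, g} = {b, c, f, g}
… ∩ ⟦below h⟧ = {b, c, f, g} ∩ {d, e, h, i} = ∅
… ∩ ⟦French⟧ = ∅ ∩ {a, d, f, g, h, i} = ∅
⟦French sailor who visited g below h⟧ = ∅; h ∉ this set.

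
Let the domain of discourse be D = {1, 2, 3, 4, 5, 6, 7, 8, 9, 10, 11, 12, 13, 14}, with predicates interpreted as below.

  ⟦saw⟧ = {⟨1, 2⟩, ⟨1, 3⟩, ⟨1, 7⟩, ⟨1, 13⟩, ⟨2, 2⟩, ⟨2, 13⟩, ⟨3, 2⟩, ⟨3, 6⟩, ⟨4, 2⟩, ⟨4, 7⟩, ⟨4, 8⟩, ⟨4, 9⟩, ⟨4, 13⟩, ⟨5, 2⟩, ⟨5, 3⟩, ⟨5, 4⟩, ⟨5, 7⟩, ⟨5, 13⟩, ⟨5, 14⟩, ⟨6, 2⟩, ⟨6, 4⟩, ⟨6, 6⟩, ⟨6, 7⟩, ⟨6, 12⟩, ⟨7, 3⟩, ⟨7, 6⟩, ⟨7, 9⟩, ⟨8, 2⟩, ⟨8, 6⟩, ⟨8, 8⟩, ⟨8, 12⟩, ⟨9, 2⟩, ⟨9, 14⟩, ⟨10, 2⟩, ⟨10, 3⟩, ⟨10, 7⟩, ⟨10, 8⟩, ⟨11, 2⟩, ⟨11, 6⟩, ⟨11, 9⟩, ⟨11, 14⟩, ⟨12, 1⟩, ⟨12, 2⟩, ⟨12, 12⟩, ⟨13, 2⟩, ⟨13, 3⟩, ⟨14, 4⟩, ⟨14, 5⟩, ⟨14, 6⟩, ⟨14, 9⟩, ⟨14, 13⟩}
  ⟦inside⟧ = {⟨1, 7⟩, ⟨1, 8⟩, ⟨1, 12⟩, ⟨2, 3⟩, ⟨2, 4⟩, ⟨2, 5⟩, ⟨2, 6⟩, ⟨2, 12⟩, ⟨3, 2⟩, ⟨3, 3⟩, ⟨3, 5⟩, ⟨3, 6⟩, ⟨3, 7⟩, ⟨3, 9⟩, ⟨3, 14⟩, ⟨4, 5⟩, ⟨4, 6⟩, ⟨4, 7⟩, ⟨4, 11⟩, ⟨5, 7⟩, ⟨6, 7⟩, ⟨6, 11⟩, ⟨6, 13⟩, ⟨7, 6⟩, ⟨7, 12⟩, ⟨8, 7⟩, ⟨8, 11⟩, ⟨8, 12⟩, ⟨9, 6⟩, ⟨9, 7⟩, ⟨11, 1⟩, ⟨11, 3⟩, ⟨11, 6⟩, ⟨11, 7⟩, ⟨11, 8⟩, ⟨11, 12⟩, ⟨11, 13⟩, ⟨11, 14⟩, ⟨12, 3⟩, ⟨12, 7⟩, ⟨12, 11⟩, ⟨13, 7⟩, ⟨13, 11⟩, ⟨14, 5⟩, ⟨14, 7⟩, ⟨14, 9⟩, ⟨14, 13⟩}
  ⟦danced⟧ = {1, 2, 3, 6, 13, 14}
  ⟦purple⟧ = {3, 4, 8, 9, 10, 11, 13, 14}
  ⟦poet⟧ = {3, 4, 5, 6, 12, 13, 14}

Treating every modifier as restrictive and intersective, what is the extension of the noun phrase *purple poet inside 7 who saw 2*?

⟦inside 7⟧ = {x : ⟨x, 7⟩ ∈ ⟦inside⟧} = {1, 3, 4, 5, 6, 8, 9, 11, 12, 13, 14}
⟦who saw 2⟧ = {x : ⟨x, 2⟩ ∈ ⟦saw⟧} = {1, 2, 3, 4, 5, 6, 8, 9, 10, 11, 12, 13}
⟦poet⟧ = {3, 4, 5, 6, 12, 13, 14}
… ∩ ⟦inside 7⟧ = {3, 4, 5, 6, 12, 13, 14} ∩ {1, 3, 4, 5, 6, 8, 9, 11, 12, 13, 14} = {3, 4, 5, 6, 12, 13, 14}
… ∩ ⟦who saw 2⟧ = {3, 4, 5, 6, 12, 13, 14} ∩ {1, 2, 3, 4, 5, 6, 8, 9, 10, 11, 12, 13} = {3, 4, 5, 6, 12, 13}
… ∩ ⟦purple⟧ = {3, 4, 5, 6, 12, 13} ∩ {3, 4, 8, 9, 10, 11, 13, 14} = {3, 4, 13}
So ⟦purple poet inside 7 who saw 2⟧ = {3, 4, 13}.

{3, 4, 13}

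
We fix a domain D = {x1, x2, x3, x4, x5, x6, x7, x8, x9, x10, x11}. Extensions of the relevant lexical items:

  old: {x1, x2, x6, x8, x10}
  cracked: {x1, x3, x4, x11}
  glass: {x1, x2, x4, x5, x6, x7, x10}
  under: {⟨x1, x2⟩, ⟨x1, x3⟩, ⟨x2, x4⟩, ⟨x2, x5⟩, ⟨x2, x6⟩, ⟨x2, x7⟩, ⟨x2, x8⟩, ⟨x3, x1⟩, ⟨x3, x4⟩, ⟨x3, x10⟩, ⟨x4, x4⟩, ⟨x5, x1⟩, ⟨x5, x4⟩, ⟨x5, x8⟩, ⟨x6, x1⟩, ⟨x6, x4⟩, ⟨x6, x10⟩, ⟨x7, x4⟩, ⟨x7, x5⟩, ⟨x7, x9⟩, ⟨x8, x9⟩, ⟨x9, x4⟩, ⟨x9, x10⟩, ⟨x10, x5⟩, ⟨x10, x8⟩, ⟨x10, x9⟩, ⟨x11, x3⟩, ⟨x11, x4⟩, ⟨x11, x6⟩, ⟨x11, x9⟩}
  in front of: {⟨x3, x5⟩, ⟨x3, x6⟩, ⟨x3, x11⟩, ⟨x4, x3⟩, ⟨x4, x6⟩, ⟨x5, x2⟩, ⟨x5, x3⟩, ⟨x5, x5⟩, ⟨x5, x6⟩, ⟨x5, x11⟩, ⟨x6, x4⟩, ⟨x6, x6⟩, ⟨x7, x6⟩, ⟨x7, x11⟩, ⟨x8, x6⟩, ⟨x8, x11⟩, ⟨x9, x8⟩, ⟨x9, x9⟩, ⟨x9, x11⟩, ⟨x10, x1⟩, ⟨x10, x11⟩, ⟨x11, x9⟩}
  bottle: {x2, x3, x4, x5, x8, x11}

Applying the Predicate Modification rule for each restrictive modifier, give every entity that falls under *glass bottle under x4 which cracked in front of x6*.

⟦under x4⟧ = {x : ⟨x, x4⟩ ∈ ⟦under⟧} = {x2, x3, x4, x5, x6, x7, x9, x11}
⟦which cracked⟧ = ⟦cracked⟧ = {x1, x3, x4, x11}
⟦in front of x6⟧ = {x : ⟨x, x6⟩ ∈ ⟦in front of⟧} = {x3, x4, x5, x6, x7, x8}
⟦bottle⟧ = {x2, x3, x4, x5, x8, x11}
… ∩ ⟦under x4⟧ = {x2, x3, x4, x5, x8, x11} ∩ {x2, x3, x4, x5, x6, x7, x9, x11} = {x2, x3, x4, x5, x11}
… ∩ ⟦which cracked⟧ = {x2, x3, x4, x5, x11} ∩ {x1, x3, x4, x11} = {x3, x4, x11}
… ∩ ⟦in front of x6⟧ = {x3, x4, x11} ∩ {x3, x4, x5, x6, x7, x8} = {x3, x4}
… ∩ ⟦glass⟧ = {x3, x4} ∩ {x1, x2, x4, x5, x6, x7, x10} = {x4}
So ⟦glass bottle under x4 which cracked in front of x6⟧ = {x4}.

{x4}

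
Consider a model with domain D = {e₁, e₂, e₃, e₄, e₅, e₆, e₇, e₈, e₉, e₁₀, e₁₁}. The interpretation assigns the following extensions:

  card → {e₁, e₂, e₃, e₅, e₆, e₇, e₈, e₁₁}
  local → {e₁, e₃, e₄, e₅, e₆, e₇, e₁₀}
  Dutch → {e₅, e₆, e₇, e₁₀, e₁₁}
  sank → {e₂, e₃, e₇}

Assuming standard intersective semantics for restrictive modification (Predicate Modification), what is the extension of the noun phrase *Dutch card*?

{e₅, e₆, e₇, e₁₁}

⟦card⟧ = {e₁, e₂, e₃, e₅, e₆, e₇, e₈, e₁₁}
… ∩ ⟦Dutch⟧ = {e₁, e₂, e₃, e₅, e₆, e₇, e₈, e₁₁} ∩ {e₅, e₆, e₇, e₁₀, e₁₁} = {e₅, e₆, e₇, e₁₁}
So ⟦Dutch card⟧ = {e₅, e₆, e₇, e₁₁}.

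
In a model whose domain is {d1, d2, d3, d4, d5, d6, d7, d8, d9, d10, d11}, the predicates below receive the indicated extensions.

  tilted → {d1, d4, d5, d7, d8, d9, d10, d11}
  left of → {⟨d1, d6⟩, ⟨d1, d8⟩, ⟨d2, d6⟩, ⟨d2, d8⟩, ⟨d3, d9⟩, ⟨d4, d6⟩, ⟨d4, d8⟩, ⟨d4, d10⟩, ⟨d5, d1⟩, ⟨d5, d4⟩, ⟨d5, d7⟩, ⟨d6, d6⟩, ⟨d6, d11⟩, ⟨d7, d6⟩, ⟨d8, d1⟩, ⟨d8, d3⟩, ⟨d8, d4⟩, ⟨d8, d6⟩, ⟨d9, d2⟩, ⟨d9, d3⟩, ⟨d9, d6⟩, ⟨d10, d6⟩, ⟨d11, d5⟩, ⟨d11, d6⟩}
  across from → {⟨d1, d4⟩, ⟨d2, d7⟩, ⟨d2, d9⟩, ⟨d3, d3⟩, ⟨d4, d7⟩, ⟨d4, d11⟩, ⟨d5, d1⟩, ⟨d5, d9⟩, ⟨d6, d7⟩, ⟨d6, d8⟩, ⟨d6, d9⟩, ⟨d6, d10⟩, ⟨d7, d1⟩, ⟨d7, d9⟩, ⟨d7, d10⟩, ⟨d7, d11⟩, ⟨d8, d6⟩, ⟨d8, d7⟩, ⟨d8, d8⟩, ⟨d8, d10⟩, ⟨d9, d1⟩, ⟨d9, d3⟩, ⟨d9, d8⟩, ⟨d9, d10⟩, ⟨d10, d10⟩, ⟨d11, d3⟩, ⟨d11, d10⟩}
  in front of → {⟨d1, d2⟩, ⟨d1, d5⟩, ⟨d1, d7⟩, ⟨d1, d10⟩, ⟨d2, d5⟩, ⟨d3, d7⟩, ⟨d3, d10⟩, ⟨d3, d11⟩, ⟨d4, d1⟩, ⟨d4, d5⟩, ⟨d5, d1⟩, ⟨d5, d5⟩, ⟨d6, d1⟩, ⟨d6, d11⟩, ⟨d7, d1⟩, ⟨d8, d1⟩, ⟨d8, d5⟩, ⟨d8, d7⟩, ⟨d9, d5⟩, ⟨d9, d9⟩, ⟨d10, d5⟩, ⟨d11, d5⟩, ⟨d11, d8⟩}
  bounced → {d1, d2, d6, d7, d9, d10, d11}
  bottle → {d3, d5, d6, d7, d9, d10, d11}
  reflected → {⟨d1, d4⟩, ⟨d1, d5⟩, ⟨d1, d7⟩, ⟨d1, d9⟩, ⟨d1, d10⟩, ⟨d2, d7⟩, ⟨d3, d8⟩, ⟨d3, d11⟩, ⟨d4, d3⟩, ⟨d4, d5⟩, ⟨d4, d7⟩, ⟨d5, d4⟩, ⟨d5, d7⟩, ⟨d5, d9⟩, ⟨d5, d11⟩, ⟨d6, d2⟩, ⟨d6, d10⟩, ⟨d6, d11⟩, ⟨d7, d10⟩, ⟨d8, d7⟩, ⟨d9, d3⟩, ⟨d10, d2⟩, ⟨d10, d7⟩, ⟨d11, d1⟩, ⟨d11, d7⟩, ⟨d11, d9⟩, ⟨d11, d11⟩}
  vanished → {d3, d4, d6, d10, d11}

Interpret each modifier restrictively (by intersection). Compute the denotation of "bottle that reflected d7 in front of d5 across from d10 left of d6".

{d10, d11}

⟦that reflected d7⟧ = {x : ⟨x, d7⟩ ∈ ⟦reflected⟧} = {d1, d2, d4, d5, d8, d10, d11}
⟦in front of d5⟧ = {x : ⟨x, d5⟩ ∈ ⟦in front of⟧} = {d1, d2, d4, d5, d8, d9, d10, d11}
⟦across from d10⟧ = {x : ⟨x, d10⟩ ∈ ⟦across from⟧} = {d6, d7, d8, d9, d10, d11}
⟦left of d6⟧ = {x : ⟨x, d6⟩ ∈ ⟦left of⟧} = {d1, d2, d4, d6, d7, d8, d9, d10, d11}
⟦bottle⟧ = {d3, d5, d6, d7, d9, d10, d11}
… ∩ ⟦that reflected d7⟧ = {d3, d5, d6, d7, d9, d10, d11} ∩ {d1, d2, d4, d5, d8, d10, d11} = {d5, d10, d11}
… ∩ ⟦in front of d5⟧ = {d5, d10, d11} ∩ {d1, d2, d4, d5, d8, d9, d10, d11} = {d5, d10, d11}
… ∩ ⟦across from d10⟧ = {d5, d10, d11} ∩ {d6, d7, d8, d9, d10, d11} = {d10, d11}
… ∩ ⟦left of d6⟧ = {d10, d11} ∩ {d1, d2, d4, d6, d7, d8, d9, d10, d11} = {d10, d11}
So ⟦bottle that reflected d7 in front of d5 across from d10 left of d6⟧ = {d10, d11}.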